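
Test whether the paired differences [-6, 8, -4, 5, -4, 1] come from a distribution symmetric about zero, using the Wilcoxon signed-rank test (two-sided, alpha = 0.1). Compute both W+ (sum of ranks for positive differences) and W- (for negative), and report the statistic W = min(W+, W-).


Step 1: Drop any zero differences (none here) and take |d_i|.
|d| = [6, 8, 4, 5, 4, 1]
Step 2: Midrank |d_i| (ties get averaged ranks).
ranks: |6|->5, |8|->6, |4|->2.5, |5|->4, |4|->2.5, |1|->1
Step 3: Attach original signs; sum ranks with positive sign and with negative sign.
W+ = 6 + 4 + 1 = 11
W- = 5 + 2.5 + 2.5 = 10
(Check: W+ + W- = 21 should equal n(n+1)/2 = 21.)
Step 4: Test statistic W = min(W+, W-) = 10.
Step 5: Ties in |d|, so use the tie-corrected normal approximation.
        E[W] = n(n+1)/4 = 6*7/4 = 10.5.
        Tie groups: |d|=4 (t=2); sum(t^3 - t) = 6.
        Var[W] = n(n+1)(2n+1)/24 - sum(t^3-t)/48 = 546/24 - 6/48 = 22.625.
        z = (W - E[W]) / sqrt(Var[W]) = (10 - 10.5) / 4.7566 = -0.1051.
        Two-sided p = 2*Phi(z) = 0.916282.
Step 6: alpha = 0.1. fail to reject H0.

W+ = 11, W- = 10, W = min = 10, p = 0.916282, fail to reject H0.


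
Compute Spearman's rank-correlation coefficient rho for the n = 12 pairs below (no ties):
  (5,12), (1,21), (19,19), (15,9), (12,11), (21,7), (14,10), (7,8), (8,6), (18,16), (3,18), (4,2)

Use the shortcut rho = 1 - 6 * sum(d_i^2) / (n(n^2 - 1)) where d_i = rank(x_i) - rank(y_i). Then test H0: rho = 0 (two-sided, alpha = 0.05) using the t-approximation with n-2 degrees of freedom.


Step 1: Rank x and y separately (midranks; no ties here).
rank(x): 5->4, 1->1, 19->11, 15->9, 12->7, 21->12, 14->8, 7->5, 8->6, 18->10, 3->2, 4->3
rank(y): 12->8, 21->12, 19->11, 9->5, 11->7, 7->3, 10->6, 8->4, 6->2, 16->9, 18->10, 2->1
Step 2: d_i = R_x(i) - R_y(i); compute d_i^2.
  (4-8)^2=16, (1-12)^2=121, (11-11)^2=0, (9-5)^2=16, (7-7)^2=0, (12-3)^2=81, (8-6)^2=4, (5-4)^2=1, (6-2)^2=16, (10-9)^2=1, (2-10)^2=64, (3-1)^2=4
sum(d^2) = 324.
Step 3: rho = 1 - 6*324 / (12*(12^2 - 1)) = 1 - 1944/1716 = -0.132867.
Step 4: Under H0, t = rho * sqrt((n-2)/(1-rho^2)) = -0.4239 ~ t(10).
Step 5: Two-sided p-value from the t-distribution with 10 df = 0.680598.
Step 6: alpha = 0.05. fail to reject H0.

rho = -0.1329, p = 0.680598, fail to reject H0 at alpha = 0.05.


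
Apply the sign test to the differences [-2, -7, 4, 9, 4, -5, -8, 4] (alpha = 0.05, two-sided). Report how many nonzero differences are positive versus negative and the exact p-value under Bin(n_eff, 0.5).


Step 1: Discard zero differences. Original n = 8; n_eff = number of nonzero differences = 8.
Nonzero differences (with sign): -2, -7, +4, +9, +4, -5, -8, +4
Step 2: Count signs: positive = 4, negative = 4.
Step 3: Under H0: P(positive) = 0.5, so the number of positives S ~ Bin(8, 0.5).
Step 4: Two-sided exact p-value = sum of Bin(8,0.5) probabilities at or below the observed probability = 1.000000.
Step 5: alpha = 0.05. fail to reject H0.

n_eff = 8, pos = 4, neg = 4, p = 1.000000, fail to reject H0.


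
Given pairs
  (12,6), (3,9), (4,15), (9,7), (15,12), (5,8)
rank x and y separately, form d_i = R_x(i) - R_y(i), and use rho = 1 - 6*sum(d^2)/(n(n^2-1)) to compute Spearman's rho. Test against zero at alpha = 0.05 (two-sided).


Step 1: Rank x and y separately (midranks; no ties here).
rank(x): 12->5, 3->1, 4->2, 9->4, 15->6, 5->3
rank(y): 6->1, 9->4, 15->6, 7->2, 12->5, 8->3
Step 2: d_i = R_x(i) - R_y(i); compute d_i^2.
  (5-1)^2=16, (1-4)^2=9, (2-6)^2=16, (4-2)^2=4, (6-5)^2=1, (3-3)^2=0
sum(d^2) = 46.
Step 3: rho = 1 - 6*46 / (6*(6^2 - 1)) = 1 - 276/210 = -0.314286.
Step 4: Under H0, t = rho * sqrt((n-2)/(1-rho^2)) = -0.6621 ~ t(4).
Step 5: Two-sided p-value from the t-distribution with 4 df = 0.544093.
Step 6: alpha = 0.05. fail to reject H0.

rho = -0.3143, p = 0.544093, fail to reject H0 at alpha = 0.05.


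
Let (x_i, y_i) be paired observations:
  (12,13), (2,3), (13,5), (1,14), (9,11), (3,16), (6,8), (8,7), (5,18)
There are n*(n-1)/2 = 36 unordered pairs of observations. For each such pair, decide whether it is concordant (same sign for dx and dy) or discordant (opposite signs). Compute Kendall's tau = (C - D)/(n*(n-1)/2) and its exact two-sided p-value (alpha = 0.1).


Step 1: Enumerate the 36 unordered pairs (i,j) with i<j and classify each by sign(x_j-x_i) * sign(y_j-y_i).
  (1,2):dx=-10,dy=-10->C; (1,3):dx=+1,dy=-8->D; (1,4):dx=-11,dy=+1->D; (1,5):dx=-3,dy=-2->C
  (1,6):dx=-9,dy=+3->D; (1,7):dx=-6,dy=-5->C; (1,8):dx=-4,dy=-6->C; (1,9):dx=-7,dy=+5->D
  (2,3):dx=+11,dy=+2->C; (2,4):dx=-1,dy=+11->D; (2,5):dx=+7,dy=+8->C; (2,6):dx=+1,dy=+13->C
  (2,7):dx=+4,dy=+5->C; (2,8):dx=+6,dy=+4->C; (2,9):dx=+3,dy=+15->C; (3,4):dx=-12,dy=+9->D
  (3,5):dx=-4,dy=+6->D; (3,6):dx=-10,dy=+11->D; (3,7):dx=-7,dy=+3->D; (3,8):dx=-5,dy=+2->D
  (3,9):dx=-8,dy=+13->D; (4,5):dx=+8,dy=-3->D; (4,6):dx=+2,dy=+2->C; (4,7):dx=+5,dy=-6->D
  (4,8):dx=+7,dy=-7->D; (4,9):dx=+4,dy=+4->C; (5,6):dx=-6,dy=+5->D; (5,7):dx=-3,dy=-3->C
  (5,8):dx=-1,dy=-4->C; (5,9):dx=-4,dy=+7->D; (6,7):dx=+3,dy=-8->D; (6,8):dx=+5,dy=-9->D
  (6,9):dx=+2,dy=+2->C; (7,8):dx=+2,dy=-1->D; (7,9):dx=-1,dy=+10->D; (8,9):dx=-3,dy=+11->D
Step 2: C = 15, D = 21, total pairs = 36.
Step 3: tau = (C - D)/(n(n-1)/2) = (15 - 21)/36 = -0.166667.
Step 4: Exact two-sided p-value (enumerate n! = 362880 permutations of y under H0): p = 0.612202.
Step 5: alpha = 0.1. fail to reject H0.

tau_b = -0.1667 (C=15, D=21), p = 0.612202, fail to reject H0.


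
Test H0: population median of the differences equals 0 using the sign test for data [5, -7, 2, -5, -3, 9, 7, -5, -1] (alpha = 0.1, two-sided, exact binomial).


Step 1: Discard zero differences. Original n = 9; n_eff = number of nonzero differences = 9.
Nonzero differences (with sign): +5, -7, +2, -5, -3, +9, +7, -5, -1
Step 2: Count signs: positive = 4, negative = 5.
Step 3: Under H0: P(positive) = 0.5, so the number of positives S ~ Bin(9, 0.5).
Step 4: Two-sided exact p-value = sum of Bin(9,0.5) probabilities at or below the observed probability = 1.000000.
Step 5: alpha = 0.1. fail to reject H0.

n_eff = 9, pos = 4, neg = 5, p = 1.000000, fail to reject H0.


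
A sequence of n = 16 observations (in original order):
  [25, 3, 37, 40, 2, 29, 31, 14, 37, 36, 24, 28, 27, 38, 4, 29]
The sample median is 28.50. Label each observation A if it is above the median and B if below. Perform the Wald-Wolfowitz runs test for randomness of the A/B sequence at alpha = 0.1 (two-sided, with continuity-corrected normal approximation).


Step 1: Compute median = 28.50; label A = above, B = below.
Labels in order: BBAABAABAABBBABA  (n_A = 8, n_B = 8)
Step 2: Count runs R = 10.
Step 3: Under H0 (random ordering), E[R] = 2*n_A*n_B/(n_A+n_B) + 1 = 2*8*8/16 + 1 = 9.0000.
        Var[R] = 2*n_A*n_B*(2*n_A*n_B - n_A - n_B) / ((n_A+n_B)^2 * (n_A+n_B-1)) = 14336/3840 = 3.7333.
        SD[R] = 1.9322.
Step 4: Continuity-corrected z = (R - 0.5 - E[R]) / SD[R] = (10 - 0.5 - 9.0000) / 1.9322 = 0.2588.
Step 5: Two-sided p-value via normal approximation = 2*(1 - Phi(|z|)) = 0.795809.
Step 6: alpha = 0.1. fail to reject H0.

R = 10, z = 0.2588, p = 0.795809, fail to reject H0.


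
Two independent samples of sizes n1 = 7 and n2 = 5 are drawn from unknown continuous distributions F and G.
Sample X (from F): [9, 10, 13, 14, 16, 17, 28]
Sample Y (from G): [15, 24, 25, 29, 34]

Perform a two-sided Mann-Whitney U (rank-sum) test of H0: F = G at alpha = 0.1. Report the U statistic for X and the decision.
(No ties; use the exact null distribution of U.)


Step 1: Combine and sort all 12 observations; assign midranks.
sorted (value, group): (9,X), (10,X), (13,X), (14,X), (15,Y), (16,X), (17,X), (24,Y), (25,Y), (28,X), (29,Y), (34,Y)
ranks: 9->1, 10->2, 13->3, 14->4, 15->5, 16->6, 17->7, 24->8, 25->9, 28->10, 29->11, 34->12
Step 2: Rank sum for X: R1 = 1 + 2 + 3 + 4 + 6 + 7 + 10 = 33.
Step 3: U_X = R1 - n1(n1+1)/2 = 33 - 7*8/2 = 33 - 28 = 5.
       U_Y = n1*n2 - U_X = 35 - 5 = 30.
Step 4: No ties, so the exact null distribution of U (based on enumerating the C(12,7) = 792 equally likely rank assignments) gives the two-sided p-value.
Step 5: p-value = 0.047980; compare to alpha = 0.1. reject H0.

U_X = 5, p = 0.047980, reject H0 at alpha = 0.1.


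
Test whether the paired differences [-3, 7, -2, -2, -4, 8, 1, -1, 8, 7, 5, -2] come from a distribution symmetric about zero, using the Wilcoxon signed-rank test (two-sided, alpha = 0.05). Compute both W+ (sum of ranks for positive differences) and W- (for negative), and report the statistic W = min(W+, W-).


Step 1: Drop any zero differences (none here) and take |d_i|.
|d| = [3, 7, 2, 2, 4, 8, 1, 1, 8, 7, 5, 2]
Step 2: Midrank |d_i| (ties get averaged ranks).
ranks: |3|->6, |7|->9.5, |2|->4, |2|->4, |4|->7, |8|->11.5, |1|->1.5, |1|->1.5, |8|->11.5, |7|->9.5, |5|->8, |2|->4
Step 3: Attach original signs; sum ranks with positive sign and with negative sign.
W+ = 9.5 + 11.5 + 1.5 + 11.5 + 9.5 + 8 = 51.5
W- = 6 + 4 + 4 + 7 + 1.5 + 4 = 26.5
(Check: W+ + W- = 78 should equal n(n+1)/2 = 78.)
Step 4: Test statistic W = min(W+, W-) = 26.5.
Step 5: Ties in |d|, so use the tie-corrected normal approximation.
        E[W] = n(n+1)/4 = 12*13/4 = 39.
        Tie groups: |d|=1 (t=2), |d|=2 (t=3), |d|=7 (t=2), |d|=8 (t=2); sum(t^3 - t) = 42.
        Var[W] = n(n+1)(2n+1)/24 - sum(t^3-t)/48 = 3900/24 - 42/48 = 161.625.
        z = (W - E[W]) / sqrt(Var[W]) = (26.5 - 39) / 12.7132 = -0.9832.
        Two-sided p = 2*Phi(z) = 0.325494.
Step 6: alpha = 0.05. fail to reject H0.

W+ = 51.5, W- = 26.5, W = min = 26.5, p = 0.325494, fail to reject H0.


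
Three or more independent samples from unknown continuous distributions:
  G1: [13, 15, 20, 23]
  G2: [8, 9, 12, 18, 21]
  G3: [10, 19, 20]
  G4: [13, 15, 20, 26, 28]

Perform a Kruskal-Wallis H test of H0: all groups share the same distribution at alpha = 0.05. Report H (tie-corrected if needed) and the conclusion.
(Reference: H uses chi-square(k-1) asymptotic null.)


Step 1: Combine all N = 17 observations and assign midranks.
sorted (value, group, rank): (8,G2,1), (9,G2,2), (10,G3,3), (12,G2,4), (13,G1,5.5), (13,G4,5.5), (15,G1,7.5), (15,G4,7.5), (18,G2,9), (19,G3,10), (20,G1,12), (20,G3,12), (20,G4,12), (21,G2,14), (23,G1,15), (26,G4,16), (28,G4,17)
Step 2: Sum ranks within each group.
R_1 = 40 (n_1 = 4)
R_2 = 30 (n_2 = 5)
R_3 = 25 (n_3 = 3)
R_4 = 58 (n_4 = 5)
Step 3: H = 12/(N(N+1)) * sum(R_i^2/n_i) - 3(N+1)
     = 12/(17*18) * (40^2/4 + 30^2/5 + 25^2/3 + 58^2/5) - 3*18
     = 0.039216 * 1461.13 - 54
     = 3.299346.
Step 4: Ties present; correction factor C = 1 - 36/(17^3 - 17) = 0.992647. Corrected H = 3.299346 / 0.992647 = 3.323786.
Step 5: Under H0, H ~ chi^2(3); p-value = 0.344346.
Step 6: alpha = 0.05. fail to reject H0.

H = 3.3238, df = 3, p = 0.344346, fail to reject H0.


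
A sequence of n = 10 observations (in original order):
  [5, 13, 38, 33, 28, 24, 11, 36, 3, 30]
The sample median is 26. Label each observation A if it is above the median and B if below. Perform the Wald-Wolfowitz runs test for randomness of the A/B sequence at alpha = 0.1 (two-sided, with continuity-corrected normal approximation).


Step 1: Compute median = 26; label A = above, B = below.
Labels in order: BBAAABBABA  (n_A = 5, n_B = 5)
Step 2: Count runs R = 6.
Step 3: Under H0 (random ordering), E[R] = 2*n_A*n_B/(n_A+n_B) + 1 = 2*5*5/10 + 1 = 6.0000.
        Var[R] = 2*n_A*n_B*(2*n_A*n_B - n_A - n_B) / ((n_A+n_B)^2 * (n_A+n_B-1)) = 2000/900 = 2.2222.
        SD[R] = 1.4907.
Step 4: R = E[R], so z = 0 with no continuity correction.
Step 5: Two-sided p-value via normal approximation = 2*(1 - Phi(|z|)) = 1.000000.
Step 6: alpha = 0.1. fail to reject H0.

R = 6, z = 0.0000, p = 1.000000, fail to reject H0.


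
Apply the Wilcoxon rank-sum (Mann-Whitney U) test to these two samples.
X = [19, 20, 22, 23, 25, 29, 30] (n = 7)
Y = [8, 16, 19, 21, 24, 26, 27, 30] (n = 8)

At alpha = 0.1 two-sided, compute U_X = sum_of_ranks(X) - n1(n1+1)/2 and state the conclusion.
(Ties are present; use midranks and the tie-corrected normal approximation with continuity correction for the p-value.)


Step 1: Combine and sort all 15 observations; assign midranks.
sorted (value, group): (8,Y), (16,Y), (19,X), (19,Y), (20,X), (21,Y), (22,X), (23,X), (24,Y), (25,X), (26,Y), (27,Y), (29,X), (30,X), (30,Y)
ranks: 8->1, 16->2, 19->3.5, 19->3.5, 20->5, 21->6, 22->7, 23->8, 24->9, 25->10, 26->11, 27->12, 29->13, 30->14.5, 30->14.5
Step 2: Rank sum for X: R1 = 3.5 + 5 + 7 + 8 + 10 + 13 + 14.5 = 61.
Step 3: U_X = R1 - n1(n1+1)/2 = 61 - 7*8/2 = 61 - 28 = 33.
       U_Y = n1*n2 - U_X = 56 - 33 = 23.
Step 4: Ties are present, so use the tie-corrected normal approximation (with continuity correction) for the p-value.
Step 5: p-value = 0.601875; compare to alpha = 0.1. fail to reject H0.

U_X = 33, p = 0.601875, fail to reject H0 at alpha = 0.1.


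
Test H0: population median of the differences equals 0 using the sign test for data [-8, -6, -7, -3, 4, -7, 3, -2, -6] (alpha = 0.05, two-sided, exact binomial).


Step 1: Discard zero differences. Original n = 9; n_eff = number of nonzero differences = 9.
Nonzero differences (with sign): -8, -6, -7, -3, +4, -7, +3, -2, -6
Step 2: Count signs: positive = 2, negative = 7.
Step 3: Under H0: P(positive) = 0.5, so the number of positives S ~ Bin(9, 0.5).
Step 4: Two-sided exact p-value = sum of Bin(9,0.5) probabilities at or below the observed probability = 0.179688.
Step 5: alpha = 0.05. fail to reject H0.

n_eff = 9, pos = 2, neg = 7, p = 0.179688, fail to reject H0.


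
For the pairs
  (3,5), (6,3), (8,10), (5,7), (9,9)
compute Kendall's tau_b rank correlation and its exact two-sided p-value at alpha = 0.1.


Step 1: Enumerate the 10 unordered pairs (i,j) with i<j and classify each by sign(x_j-x_i) * sign(y_j-y_i).
  (1,2):dx=+3,dy=-2->D; (1,3):dx=+5,dy=+5->C; (1,4):dx=+2,dy=+2->C; (1,5):dx=+6,dy=+4->C
  (2,3):dx=+2,dy=+7->C; (2,4):dx=-1,dy=+4->D; (2,5):dx=+3,dy=+6->C; (3,4):dx=-3,dy=-3->C
  (3,5):dx=+1,dy=-1->D; (4,5):dx=+4,dy=+2->C
Step 2: C = 7, D = 3, total pairs = 10.
Step 3: tau = (C - D)/(n(n-1)/2) = (7 - 3)/10 = 0.400000.
Step 4: Exact two-sided p-value (enumerate n! = 120 permutations of y under H0): p = 0.483333.
Step 5: alpha = 0.1. fail to reject H0.

tau_b = 0.4000 (C=7, D=3), p = 0.483333, fail to reject H0.


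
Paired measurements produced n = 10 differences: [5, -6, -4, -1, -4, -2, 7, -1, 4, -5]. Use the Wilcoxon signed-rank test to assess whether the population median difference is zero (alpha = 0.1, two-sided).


Step 1: Drop any zero differences (none here) and take |d_i|.
|d| = [5, 6, 4, 1, 4, 2, 7, 1, 4, 5]
Step 2: Midrank |d_i| (ties get averaged ranks).
ranks: |5|->7.5, |6|->9, |4|->5, |1|->1.5, |4|->5, |2|->3, |7|->10, |1|->1.5, |4|->5, |5|->7.5
Step 3: Attach original signs; sum ranks with positive sign and with negative sign.
W+ = 7.5 + 10 + 5 = 22.5
W- = 9 + 5 + 1.5 + 5 + 3 + 1.5 + 7.5 = 32.5
(Check: W+ + W- = 55 should equal n(n+1)/2 = 55.)
Step 4: Test statistic W = min(W+, W-) = 22.5.
Step 5: Ties in |d|, so use the tie-corrected normal approximation.
        E[W] = n(n+1)/4 = 10*11/4 = 27.5.
        Tie groups: |d|=1 (t=2), |d|=4 (t=3), |d|=5 (t=2); sum(t^3 - t) = 36.
        Var[W] = n(n+1)(2n+1)/24 - sum(t^3-t)/48 = 2310/24 - 36/48 = 95.5.
        z = (W - E[W]) / sqrt(Var[W]) = (22.5 - 27.5) / 9.7724 = -0.5116.
        Two-sided p = 2*Phi(z) = 0.608900.
Step 6: alpha = 0.1. fail to reject H0.

W+ = 22.5, W- = 32.5, W = min = 22.5, p = 0.608900, fail to reject H0.


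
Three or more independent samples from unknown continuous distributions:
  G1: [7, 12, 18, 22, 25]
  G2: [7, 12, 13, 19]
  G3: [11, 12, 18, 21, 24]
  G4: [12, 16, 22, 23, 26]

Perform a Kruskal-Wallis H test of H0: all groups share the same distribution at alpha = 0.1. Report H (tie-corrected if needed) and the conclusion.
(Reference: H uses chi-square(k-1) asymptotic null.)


Step 1: Combine all N = 19 observations and assign midranks.
sorted (value, group, rank): (7,G1,1.5), (7,G2,1.5), (11,G3,3), (12,G1,5.5), (12,G2,5.5), (12,G3,5.5), (12,G4,5.5), (13,G2,8), (16,G4,9), (18,G1,10.5), (18,G3,10.5), (19,G2,12), (21,G3,13), (22,G1,14.5), (22,G4,14.5), (23,G4,16), (24,G3,17), (25,G1,18), (26,G4,19)
Step 2: Sum ranks within each group.
R_1 = 50 (n_1 = 5)
R_2 = 27 (n_2 = 4)
R_3 = 49 (n_3 = 5)
R_4 = 64 (n_4 = 5)
Step 3: H = 12/(N(N+1)) * sum(R_i^2/n_i) - 3(N+1)
     = 12/(19*20) * (50^2/5 + 27^2/4 + 49^2/5 + 64^2/5) - 3*20
     = 0.031579 * 1981.65 - 60
     = 2.578421.
Step 4: Ties present; correction factor C = 1 - 78/(19^3 - 19) = 0.988596. Corrected H = 2.578421 / 0.988596 = 2.608163.
Step 5: Under H0, H ~ chi^2(3); p-value = 0.456060.
Step 6: alpha = 0.1. fail to reject H0.

H = 2.6082, df = 3, p = 0.456060, fail to reject H0.


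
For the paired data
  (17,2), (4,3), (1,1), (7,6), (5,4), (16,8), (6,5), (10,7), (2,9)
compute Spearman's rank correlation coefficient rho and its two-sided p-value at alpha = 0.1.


Step 1: Rank x and y separately (midranks; no ties here).
rank(x): 17->9, 4->3, 1->1, 7->6, 5->4, 16->8, 6->5, 10->7, 2->2
rank(y): 2->2, 3->3, 1->1, 6->6, 4->4, 8->8, 5->5, 7->7, 9->9
Step 2: d_i = R_x(i) - R_y(i); compute d_i^2.
  (9-2)^2=49, (3-3)^2=0, (1-1)^2=0, (6-6)^2=0, (4-4)^2=0, (8-8)^2=0, (5-5)^2=0, (7-7)^2=0, (2-9)^2=49
sum(d^2) = 98.
Step 3: rho = 1 - 6*98 / (9*(9^2 - 1)) = 1 - 588/720 = 0.183333.
Step 4: Under H0, t = rho * sqrt((n-2)/(1-rho^2)) = 0.4934 ~ t(7).
Step 5: Two-sided p-value from the t-distribution with 7 df = 0.636820.
Step 6: alpha = 0.1. fail to reject H0.

rho = 0.1833, p = 0.636820, fail to reject H0 at alpha = 0.1.


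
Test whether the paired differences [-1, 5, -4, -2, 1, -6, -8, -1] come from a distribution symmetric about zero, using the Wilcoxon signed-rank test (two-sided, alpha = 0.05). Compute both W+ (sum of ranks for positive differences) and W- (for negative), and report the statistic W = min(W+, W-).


Step 1: Drop any zero differences (none here) and take |d_i|.
|d| = [1, 5, 4, 2, 1, 6, 8, 1]
Step 2: Midrank |d_i| (ties get averaged ranks).
ranks: |1|->2, |5|->6, |4|->5, |2|->4, |1|->2, |6|->7, |8|->8, |1|->2
Step 3: Attach original signs; sum ranks with positive sign and with negative sign.
W+ = 6 + 2 = 8
W- = 2 + 5 + 4 + 7 + 8 + 2 = 28
(Check: W+ + W- = 36 should equal n(n+1)/2 = 36.)
Step 4: Test statistic W = min(W+, W-) = 8.
Step 5: Ties in |d|, so use the tie-corrected normal approximation.
        E[W] = n(n+1)/4 = 8*9/4 = 18.
        Tie groups: |d|=1 (t=3); sum(t^3 - t) = 24.
        Var[W] = n(n+1)(2n+1)/24 - sum(t^3-t)/48 = 1224/24 - 24/48 = 50.5.
        z = (W - E[W]) / sqrt(Var[W]) = (8 - 18) / 7.1063 = -1.4072.
        Two-sided p = 2*Phi(z) = 0.159370.
Step 6: alpha = 0.05. fail to reject H0.

W+ = 8, W- = 28, W = min = 8, p = 0.159370, fail to reject H0.


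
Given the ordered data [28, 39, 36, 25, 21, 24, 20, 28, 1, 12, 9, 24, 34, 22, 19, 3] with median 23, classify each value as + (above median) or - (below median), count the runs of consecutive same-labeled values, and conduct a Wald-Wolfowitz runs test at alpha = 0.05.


Step 1: Compute median = 23; label A = above, B = below.
Labels in order: AAAABABABBBAABBB  (n_A = 8, n_B = 8)
Step 2: Count runs R = 8.
Step 3: Under H0 (random ordering), E[R] = 2*n_A*n_B/(n_A+n_B) + 1 = 2*8*8/16 + 1 = 9.0000.
        Var[R] = 2*n_A*n_B*(2*n_A*n_B - n_A - n_B) / ((n_A+n_B)^2 * (n_A+n_B-1)) = 14336/3840 = 3.7333.
        SD[R] = 1.9322.
Step 4: Continuity-corrected z = (R + 0.5 - E[R]) / SD[R] = (8 + 0.5 - 9.0000) / 1.9322 = -0.2588.
Step 5: Two-sided p-value via normal approximation = 2*(1 - Phi(|z|)) = 0.795809.
Step 6: alpha = 0.05. fail to reject H0.

R = 8, z = -0.2588, p = 0.795809, fail to reject H0.


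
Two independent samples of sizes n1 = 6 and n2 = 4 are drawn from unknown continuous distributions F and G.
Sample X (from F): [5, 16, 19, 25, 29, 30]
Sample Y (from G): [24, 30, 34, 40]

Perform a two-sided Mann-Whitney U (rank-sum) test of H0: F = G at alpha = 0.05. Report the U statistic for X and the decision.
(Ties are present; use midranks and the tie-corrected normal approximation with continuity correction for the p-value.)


Step 1: Combine and sort all 10 observations; assign midranks.
sorted (value, group): (5,X), (16,X), (19,X), (24,Y), (25,X), (29,X), (30,X), (30,Y), (34,Y), (40,Y)
ranks: 5->1, 16->2, 19->3, 24->4, 25->5, 29->6, 30->7.5, 30->7.5, 34->9, 40->10
Step 2: Rank sum for X: R1 = 1 + 2 + 3 + 5 + 6 + 7.5 = 24.5.
Step 3: U_X = R1 - n1(n1+1)/2 = 24.5 - 6*7/2 = 24.5 - 21 = 3.5.
       U_Y = n1*n2 - U_X = 24 - 3.5 = 20.5.
Step 4: Ties are present, so use the tie-corrected normal approximation (with continuity correction) for the p-value.
Step 5: p-value = 0.087118; compare to alpha = 0.05. fail to reject H0.

U_X = 3.5, p = 0.087118, fail to reject H0 at alpha = 0.05.


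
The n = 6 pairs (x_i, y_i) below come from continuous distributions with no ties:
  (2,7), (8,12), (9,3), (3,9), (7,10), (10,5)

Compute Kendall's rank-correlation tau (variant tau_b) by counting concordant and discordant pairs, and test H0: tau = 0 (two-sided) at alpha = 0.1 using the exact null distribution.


Step 1: Enumerate the 15 unordered pairs (i,j) with i<j and classify each by sign(x_j-x_i) * sign(y_j-y_i).
  (1,2):dx=+6,dy=+5->C; (1,3):dx=+7,dy=-4->D; (1,4):dx=+1,dy=+2->C; (1,5):dx=+5,dy=+3->C
  (1,6):dx=+8,dy=-2->D; (2,3):dx=+1,dy=-9->D; (2,4):dx=-5,dy=-3->C; (2,5):dx=-1,dy=-2->C
  (2,6):dx=+2,dy=-7->D; (3,4):dx=-6,dy=+6->D; (3,5):dx=-2,dy=+7->D; (3,6):dx=+1,dy=+2->C
  (4,5):dx=+4,dy=+1->C; (4,6):dx=+7,dy=-4->D; (5,6):dx=+3,dy=-5->D
Step 2: C = 7, D = 8, total pairs = 15.
Step 3: tau = (C - D)/(n(n-1)/2) = (7 - 8)/15 = -0.066667.
Step 4: Exact two-sided p-value (enumerate n! = 720 permutations of y under H0): p = 1.000000.
Step 5: alpha = 0.1. fail to reject H0.

tau_b = -0.0667 (C=7, D=8), p = 1.000000, fail to reject H0.


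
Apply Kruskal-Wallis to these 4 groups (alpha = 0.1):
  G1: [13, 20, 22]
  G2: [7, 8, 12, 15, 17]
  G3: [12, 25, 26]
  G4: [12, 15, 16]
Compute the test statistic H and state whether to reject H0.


Step 1: Combine all N = 14 observations and assign midranks.
sorted (value, group, rank): (7,G2,1), (8,G2,2), (12,G2,4), (12,G3,4), (12,G4,4), (13,G1,6), (15,G2,7.5), (15,G4,7.5), (16,G4,9), (17,G2,10), (20,G1,11), (22,G1,12), (25,G3,13), (26,G3,14)
Step 2: Sum ranks within each group.
R_1 = 29 (n_1 = 3)
R_2 = 24.5 (n_2 = 5)
R_3 = 31 (n_3 = 3)
R_4 = 20.5 (n_4 = 3)
Step 3: H = 12/(N(N+1)) * sum(R_i^2/n_i) - 3(N+1)
     = 12/(14*15) * (29^2/3 + 24.5^2/5 + 31^2/3 + 20.5^2/3) - 3*15
     = 0.057143 * 860.8 - 45
     = 4.188571.
Step 4: Ties present; correction factor C = 1 - 30/(14^3 - 14) = 0.989011. Corrected H = 4.188571 / 0.989011 = 4.235111.
Step 5: Under H0, H ~ chi^2(3); p-value = 0.237170.
Step 6: alpha = 0.1. fail to reject H0.

H = 4.2351, df = 3, p = 0.237170, fail to reject H0.


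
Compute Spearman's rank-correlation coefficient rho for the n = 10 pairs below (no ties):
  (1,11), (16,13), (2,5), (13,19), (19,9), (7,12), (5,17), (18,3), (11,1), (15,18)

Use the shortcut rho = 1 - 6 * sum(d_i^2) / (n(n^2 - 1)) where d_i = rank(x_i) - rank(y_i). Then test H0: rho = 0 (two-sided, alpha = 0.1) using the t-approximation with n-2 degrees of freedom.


Step 1: Rank x and y separately (midranks; no ties here).
rank(x): 1->1, 16->8, 2->2, 13->6, 19->10, 7->4, 5->3, 18->9, 11->5, 15->7
rank(y): 11->5, 13->7, 5->3, 19->10, 9->4, 12->6, 17->8, 3->2, 1->1, 18->9
Step 2: d_i = R_x(i) - R_y(i); compute d_i^2.
  (1-5)^2=16, (8-7)^2=1, (2-3)^2=1, (6-10)^2=16, (10-4)^2=36, (4-6)^2=4, (3-8)^2=25, (9-2)^2=49, (5-1)^2=16, (7-9)^2=4
sum(d^2) = 168.
Step 3: rho = 1 - 6*168 / (10*(10^2 - 1)) = 1 - 1008/990 = -0.018182.
Step 4: Under H0, t = rho * sqrt((n-2)/(1-rho^2)) = -0.0514 ~ t(8).
Step 5: Two-sided p-value from the t-distribution with 8 df = 0.960240.
Step 6: alpha = 0.1. fail to reject H0.

rho = -0.0182, p = 0.960240, fail to reject H0 at alpha = 0.1.


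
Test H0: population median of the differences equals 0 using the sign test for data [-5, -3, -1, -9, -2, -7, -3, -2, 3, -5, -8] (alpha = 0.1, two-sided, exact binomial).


Step 1: Discard zero differences. Original n = 11; n_eff = number of nonzero differences = 11.
Nonzero differences (with sign): -5, -3, -1, -9, -2, -7, -3, -2, +3, -5, -8
Step 2: Count signs: positive = 1, negative = 10.
Step 3: Under H0: P(positive) = 0.5, so the number of positives S ~ Bin(11, 0.5).
Step 4: Two-sided exact p-value = sum of Bin(11,0.5) probabilities at or below the observed probability = 0.011719.
Step 5: alpha = 0.1. reject H0.

n_eff = 11, pos = 1, neg = 10, p = 0.011719, reject H0.


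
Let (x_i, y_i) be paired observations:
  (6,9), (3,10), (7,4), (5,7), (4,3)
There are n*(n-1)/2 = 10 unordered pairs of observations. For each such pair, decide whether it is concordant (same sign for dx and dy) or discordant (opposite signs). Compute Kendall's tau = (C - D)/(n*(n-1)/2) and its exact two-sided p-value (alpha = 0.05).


Step 1: Enumerate the 10 unordered pairs (i,j) with i<j and classify each by sign(x_j-x_i) * sign(y_j-y_i).
  (1,2):dx=-3,dy=+1->D; (1,3):dx=+1,dy=-5->D; (1,4):dx=-1,dy=-2->C; (1,5):dx=-2,dy=-6->C
  (2,3):dx=+4,dy=-6->D; (2,4):dx=+2,dy=-3->D; (2,5):dx=+1,dy=-7->D; (3,4):dx=-2,dy=+3->D
  (3,5):dx=-3,dy=-1->C; (4,5):dx=-1,dy=-4->C
Step 2: C = 4, D = 6, total pairs = 10.
Step 3: tau = (C - D)/(n(n-1)/2) = (4 - 6)/10 = -0.200000.
Step 4: Exact two-sided p-value (enumerate n! = 120 permutations of y under H0): p = 0.816667.
Step 5: alpha = 0.05. fail to reject H0.

tau_b = -0.2000 (C=4, D=6), p = 0.816667, fail to reject H0.


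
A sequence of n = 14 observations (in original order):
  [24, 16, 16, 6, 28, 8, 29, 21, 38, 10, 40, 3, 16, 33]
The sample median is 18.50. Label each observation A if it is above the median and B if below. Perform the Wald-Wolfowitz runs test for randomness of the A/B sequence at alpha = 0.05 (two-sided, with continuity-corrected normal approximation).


Step 1: Compute median = 18.50; label A = above, B = below.
Labels in order: ABBBABAAABABBA  (n_A = 7, n_B = 7)
Step 2: Count runs R = 9.
Step 3: Under H0 (random ordering), E[R] = 2*n_A*n_B/(n_A+n_B) + 1 = 2*7*7/14 + 1 = 8.0000.
        Var[R] = 2*n_A*n_B*(2*n_A*n_B - n_A - n_B) / ((n_A+n_B)^2 * (n_A+n_B-1)) = 8232/2548 = 3.2308.
        SD[R] = 1.7974.
Step 4: Continuity-corrected z = (R - 0.5 - E[R]) / SD[R] = (9 - 0.5 - 8.0000) / 1.7974 = 0.2782.
Step 5: Two-sided p-value via normal approximation = 2*(1 - Phi(|z|)) = 0.780879.
Step 6: alpha = 0.05. fail to reject H0.

R = 9, z = 0.2782, p = 0.780879, fail to reject H0.


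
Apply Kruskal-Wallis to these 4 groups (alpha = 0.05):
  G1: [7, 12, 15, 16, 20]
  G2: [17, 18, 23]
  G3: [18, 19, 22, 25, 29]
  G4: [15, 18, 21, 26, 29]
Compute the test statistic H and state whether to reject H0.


Step 1: Combine all N = 18 observations and assign midranks.
sorted (value, group, rank): (7,G1,1), (12,G1,2), (15,G1,3.5), (15,G4,3.5), (16,G1,5), (17,G2,6), (18,G2,8), (18,G3,8), (18,G4,8), (19,G3,10), (20,G1,11), (21,G4,12), (22,G3,13), (23,G2,14), (25,G3,15), (26,G4,16), (29,G3,17.5), (29,G4,17.5)
Step 2: Sum ranks within each group.
R_1 = 22.5 (n_1 = 5)
R_2 = 28 (n_2 = 3)
R_3 = 63.5 (n_3 = 5)
R_4 = 57 (n_4 = 5)
Step 3: H = 12/(N(N+1)) * sum(R_i^2/n_i) - 3(N+1)
     = 12/(18*19) * (22.5^2/5 + 28^2/3 + 63.5^2/5 + 57^2/5) - 3*19
     = 0.035088 * 1818.83 - 57
     = 6.818713.
Step 4: Ties present; correction factor C = 1 - 36/(18^3 - 18) = 0.993808. Corrected H = 6.818713 / 0.993808 = 6.861198.
Step 5: Under H0, H ~ chi^2(3); p-value = 0.076456.
Step 6: alpha = 0.05. fail to reject H0.

H = 6.8612, df = 3, p = 0.076456, fail to reject H0.


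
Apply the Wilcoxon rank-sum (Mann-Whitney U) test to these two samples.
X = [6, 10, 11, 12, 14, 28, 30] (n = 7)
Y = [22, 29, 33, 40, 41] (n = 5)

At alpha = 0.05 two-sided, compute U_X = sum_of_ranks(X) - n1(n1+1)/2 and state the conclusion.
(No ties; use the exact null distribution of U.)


Step 1: Combine and sort all 12 observations; assign midranks.
sorted (value, group): (6,X), (10,X), (11,X), (12,X), (14,X), (22,Y), (28,X), (29,Y), (30,X), (33,Y), (40,Y), (41,Y)
ranks: 6->1, 10->2, 11->3, 12->4, 14->5, 22->6, 28->7, 29->8, 30->9, 33->10, 40->11, 41->12
Step 2: Rank sum for X: R1 = 1 + 2 + 3 + 4 + 5 + 7 + 9 = 31.
Step 3: U_X = R1 - n1(n1+1)/2 = 31 - 7*8/2 = 31 - 28 = 3.
       U_Y = n1*n2 - U_X = 35 - 3 = 32.
Step 4: No ties, so the exact null distribution of U (based on enumerating the C(12,7) = 792 equally likely rank assignments) gives the two-sided p-value.
Step 5: p-value = 0.017677; compare to alpha = 0.05. reject H0.

U_X = 3, p = 0.017677, reject H0 at alpha = 0.05.


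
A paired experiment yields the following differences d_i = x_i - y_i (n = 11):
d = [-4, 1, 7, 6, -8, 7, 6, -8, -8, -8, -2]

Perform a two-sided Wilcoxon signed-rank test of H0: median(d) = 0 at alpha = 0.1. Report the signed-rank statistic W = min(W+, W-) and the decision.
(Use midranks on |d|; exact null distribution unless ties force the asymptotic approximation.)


Step 1: Drop any zero differences (none here) and take |d_i|.
|d| = [4, 1, 7, 6, 8, 7, 6, 8, 8, 8, 2]
Step 2: Midrank |d_i| (ties get averaged ranks).
ranks: |4|->3, |1|->1, |7|->6.5, |6|->4.5, |8|->9.5, |7|->6.5, |6|->4.5, |8|->9.5, |8|->9.5, |8|->9.5, |2|->2
Step 3: Attach original signs; sum ranks with positive sign and with negative sign.
W+ = 1 + 6.5 + 4.5 + 6.5 + 4.5 = 23
W- = 3 + 9.5 + 9.5 + 9.5 + 9.5 + 2 = 43
(Check: W+ + W- = 66 should equal n(n+1)/2 = 66.)
Step 4: Test statistic W = min(W+, W-) = 23.
Step 5: Ties in |d|, so use the tie-corrected normal approximation.
        E[W] = n(n+1)/4 = 11*12/4 = 33.
        Tie groups: |d|=6 (t=2), |d|=7 (t=2), |d|=8 (t=4); sum(t^3 - t) = 72.
        Var[W] = n(n+1)(2n+1)/24 - sum(t^3-t)/48 = 3036/24 - 72/48 = 125.
        z = (W - E[W]) / sqrt(Var[W]) = (23 - 33) / 11.1803 = -0.8944.
        Two-sided p = 2*Phi(z) = 0.371093.
Step 6: alpha = 0.1. fail to reject H0.

W+ = 23, W- = 43, W = min = 23, p = 0.371093, fail to reject H0.


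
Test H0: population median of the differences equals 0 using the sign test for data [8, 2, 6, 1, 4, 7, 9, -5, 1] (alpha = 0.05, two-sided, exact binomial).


Step 1: Discard zero differences. Original n = 9; n_eff = number of nonzero differences = 9.
Nonzero differences (with sign): +8, +2, +6, +1, +4, +7, +9, -5, +1
Step 2: Count signs: positive = 8, negative = 1.
Step 3: Under H0: P(positive) = 0.5, so the number of positives S ~ Bin(9, 0.5).
Step 4: Two-sided exact p-value = sum of Bin(9,0.5) probabilities at or below the observed probability = 0.039062.
Step 5: alpha = 0.05. reject H0.

n_eff = 9, pos = 8, neg = 1, p = 0.039062, reject H0.


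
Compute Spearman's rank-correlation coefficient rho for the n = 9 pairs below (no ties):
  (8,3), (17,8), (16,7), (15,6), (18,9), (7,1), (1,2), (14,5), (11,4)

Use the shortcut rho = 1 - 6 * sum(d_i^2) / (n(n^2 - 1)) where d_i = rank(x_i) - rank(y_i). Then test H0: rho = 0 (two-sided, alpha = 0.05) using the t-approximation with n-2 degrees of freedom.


Step 1: Rank x and y separately (midranks; no ties here).
rank(x): 8->3, 17->8, 16->7, 15->6, 18->9, 7->2, 1->1, 14->5, 11->4
rank(y): 3->3, 8->8, 7->7, 6->6, 9->9, 1->1, 2->2, 5->5, 4->4
Step 2: d_i = R_x(i) - R_y(i); compute d_i^2.
  (3-3)^2=0, (8-8)^2=0, (7-7)^2=0, (6-6)^2=0, (9-9)^2=0, (2-1)^2=1, (1-2)^2=1, (5-5)^2=0, (4-4)^2=0
sum(d^2) = 2.
Step 3: rho = 1 - 6*2 / (9*(9^2 - 1)) = 1 - 12/720 = 0.983333.
Step 4: Under H0, t = rho * sqrt((n-2)/(1-rho^2)) = 14.3096 ~ t(7).
Step 5: Two-sided p-value from the t-distribution with 7 df = 0.000002.
Step 6: alpha = 0.05. reject H0.

rho = 0.9833, p = 0.000002, reject H0 at alpha = 0.05.


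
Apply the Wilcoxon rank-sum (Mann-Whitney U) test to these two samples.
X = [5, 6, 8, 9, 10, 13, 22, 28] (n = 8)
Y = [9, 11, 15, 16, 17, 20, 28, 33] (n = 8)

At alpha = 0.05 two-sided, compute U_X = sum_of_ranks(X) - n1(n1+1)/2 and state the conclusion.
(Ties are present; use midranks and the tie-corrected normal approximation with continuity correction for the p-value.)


Step 1: Combine and sort all 16 observations; assign midranks.
sorted (value, group): (5,X), (6,X), (8,X), (9,X), (9,Y), (10,X), (11,Y), (13,X), (15,Y), (16,Y), (17,Y), (20,Y), (22,X), (28,X), (28,Y), (33,Y)
ranks: 5->1, 6->2, 8->3, 9->4.5, 9->4.5, 10->6, 11->7, 13->8, 15->9, 16->10, 17->11, 20->12, 22->13, 28->14.5, 28->14.5, 33->16
Step 2: Rank sum for X: R1 = 1 + 2 + 3 + 4.5 + 6 + 8 + 13 + 14.5 = 52.
Step 3: U_X = R1 - n1(n1+1)/2 = 52 - 8*9/2 = 52 - 36 = 16.
       U_Y = n1*n2 - U_X = 64 - 16 = 48.
Step 4: Ties are present, so use the tie-corrected normal approximation (with continuity correction) for the p-value.
Step 5: p-value = 0.103054; compare to alpha = 0.05. fail to reject H0.

U_X = 16, p = 0.103054, fail to reject H0 at alpha = 0.05.


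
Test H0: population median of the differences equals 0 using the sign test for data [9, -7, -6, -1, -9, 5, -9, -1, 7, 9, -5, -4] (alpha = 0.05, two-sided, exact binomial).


Step 1: Discard zero differences. Original n = 12; n_eff = number of nonzero differences = 12.
Nonzero differences (with sign): +9, -7, -6, -1, -9, +5, -9, -1, +7, +9, -5, -4
Step 2: Count signs: positive = 4, negative = 8.
Step 3: Under H0: P(positive) = 0.5, so the number of positives S ~ Bin(12, 0.5).
Step 4: Two-sided exact p-value = sum of Bin(12,0.5) probabilities at or below the observed probability = 0.387695.
Step 5: alpha = 0.05. fail to reject H0.

n_eff = 12, pos = 4, neg = 8, p = 0.387695, fail to reject H0.


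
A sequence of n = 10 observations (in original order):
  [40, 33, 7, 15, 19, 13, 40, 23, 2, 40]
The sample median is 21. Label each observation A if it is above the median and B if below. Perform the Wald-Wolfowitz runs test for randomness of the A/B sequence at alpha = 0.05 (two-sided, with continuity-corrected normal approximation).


Step 1: Compute median = 21; label A = above, B = below.
Labels in order: AABBBBAABA  (n_A = 5, n_B = 5)
Step 2: Count runs R = 5.
Step 3: Under H0 (random ordering), E[R] = 2*n_A*n_B/(n_A+n_B) + 1 = 2*5*5/10 + 1 = 6.0000.
        Var[R] = 2*n_A*n_B*(2*n_A*n_B - n_A - n_B) / ((n_A+n_B)^2 * (n_A+n_B-1)) = 2000/900 = 2.2222.
        SD[R] = 1.4907.
Step 4: Continuity-corrected z = (R + 0.5 - E[R]) / SD[R] = (5 + 0.5 - 6.0000) / 1.4907 = -0.3354.
Step 5: Two-sided p-value via normal approximation = 2*(1 - Phi(|z|)) = 0.737316.
Step 6: alpha = 0.05. fail to reject H0.

R = 5, z = -0.3354, p = 0.737316, fail to reject H0.


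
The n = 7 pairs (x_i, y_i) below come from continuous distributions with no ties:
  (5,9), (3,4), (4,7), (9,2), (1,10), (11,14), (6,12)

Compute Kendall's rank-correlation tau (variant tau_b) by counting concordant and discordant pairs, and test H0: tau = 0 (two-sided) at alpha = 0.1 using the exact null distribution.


Step 1: Enumerate the 21 unordered pairs (i,j) with i<j and classify each by sign(x_j-x_i) * sign(y_j-y_i).
  (1,2):dx=-2,dy=-5->C; (1,3):dx=-1,dy=-2->C; (1,4):dx=+4,dy=-7->D; (1,5):dx=-4,dy=+1->D
  (1,6):dx=+6,dy=+5->C; (1,7):dx=+1,dy=+3->C; (2,3):dx=+1,dy=+3->C; (2,4):dx=+6,dy=-2->D
  (2,5):dx=-2,dy=+6->D; (2,6):dx=+8,dy=+10->C; (2,7):dx=+3,dy=+8->C; (3,4):dx=+5,dy=-5->D
  (3,5):dx=-3,dy=+3->D; (3,6):dx=+7,dy=+7->C; (3,7):dx=+2,dy=+5->C; (4,5):dx=-8,dy=+8->D
  (4,6):dx=+2,dy=+12->C; (4,7):dx=-3,dy=+10->D; (5,6):dx=+10,dy=+4->C; (5,7):dx=+5,dy=+2->C
  (6,7):dx=-5,dy=-2->C
Step 2: C = 13, D = 8, total pairs = 21.
Step 3: tau = (C - D)/(n(n-1)/2) = (13 - 8)/21 = 0.238095.
Step 4: Exact two-sided p-value (enumerate n! = 5040 permutations of y under H0): p = 0.561905.
Step 5: alpha = 0.1. fail to reject H0.

tau_b = 0.2381 (C=13, D=8), p = 0.561905, fail to reject H0.


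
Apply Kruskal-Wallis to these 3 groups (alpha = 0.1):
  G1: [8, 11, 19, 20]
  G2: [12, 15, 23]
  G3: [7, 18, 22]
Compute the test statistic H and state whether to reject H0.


Step 1: Combine all N = 10 observations and assign midranks.
sorted (value, group, rank): (7,G3,1), (8,G1,2), (11,G1,3), (12,G2,4), (15,G2,5), (18,G3,6), (19,G1,7), (20,G1,8), (22,G3,9), (23,G2,10)
Step 2: Sum ranks within each group.
R_1 = 20 (n_1 = 4)
R_2 = 19 (n_2 = 3)
R_3 = 16 (n_3 = 3)
Step 3: H = 12/(N(N+1)) * sum(R_i^2/n_i) - 3(N+1)
     = 12/(10*11) * (20^2/4 + 19^2/3 + 16^2/3) - 3*11
     = 0.109091 * 305.667 - 33
     = 0.345455.
Step 4: No ties, so H is used without correction.
Step 5: Under H0, H ~ chi^2(2); p-value = 0.841367.
Step 6: alpha = 0.1. fail to reject H0.

H = 0.3455, df = 2, p = 0.841367, fail to reject H0.


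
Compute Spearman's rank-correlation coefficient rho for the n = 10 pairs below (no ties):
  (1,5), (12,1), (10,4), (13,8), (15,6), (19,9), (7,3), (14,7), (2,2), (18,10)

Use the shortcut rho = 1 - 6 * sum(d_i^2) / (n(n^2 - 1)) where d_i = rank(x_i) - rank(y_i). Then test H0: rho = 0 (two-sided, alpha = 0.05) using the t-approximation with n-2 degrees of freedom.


Step 1: Rank x and y separately (midranks; no ties here).
rank(x): 1->1, 12->5, 10->4, 13->6, 15->8, 19->10, 7->3, 14->7, 2->2, 18->9
rank(y): 5->5, 1->1, 4->4, 8->8, 6->6, 9->9, 3->3, 7->7, 2->2, 10->10
Step 2: d_i = R_x(i) - R_y(i); compute d_i^2.
  (1-5)^2=16, (5-1)^2=16, (4-4)^2=0, (6-8)^2=4, (8-6)^2=4, (10-9)^2=1, (3-3)^2=0, (7-7)^2=0, (2-2)^2=0, (9-10)^2=1
sum(d^2) = 42.
Step 3: rho = 1 - 6*42 / (10*(10^2 - 1)) = 1 - 252/990 = 0.745455.
Step 4: Under H0, t = rho * sqrt((n-2)/(1-rho^2)) = 3.1632 ~ t(8).
Step 5: Two-sided p-value from the t-distribution with 8 df = 0.013330.
Step 6: alpha = 0.05. reject H0.

rho = 0.7455, p = 0.013330, reject H0 at alpha = 0.05.


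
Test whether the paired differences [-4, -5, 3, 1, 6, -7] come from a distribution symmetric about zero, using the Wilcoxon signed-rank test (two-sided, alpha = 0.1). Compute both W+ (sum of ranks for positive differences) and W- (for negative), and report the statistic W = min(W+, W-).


Step 1: Drop any zero differences (none here) and take |d_i|.
|d| = [4, 5, 3, 1, 6, 7]
Step 2: Midrank |d_i| (ties get averaged ranks).
ranks: |4|->3, |5|->4, |3|->2, |1|->1, |6|->5, |7|->6
Step 3: Attach original signs; sum ranks with positive sign and with negative sign.
W+ = 2 + 1 + 5 = 8
W- = 3 + 4 + 6 = 13
(Check: W+ + W- = 21 should equal n(n+1)/2 = 21.)
Step 4: Test statistic W = min(W+, W-) = 8.
Step 5: No ties, so the exact null distribution over the 2^6 = 64 sign assignments gives the two-sided p-value = 0.687500.
Step 6: alpha = 0.1. fail to reject H0.

W+ = 8, W- = 13, W = min = 8, p = 0.687500, fail to reject H0.


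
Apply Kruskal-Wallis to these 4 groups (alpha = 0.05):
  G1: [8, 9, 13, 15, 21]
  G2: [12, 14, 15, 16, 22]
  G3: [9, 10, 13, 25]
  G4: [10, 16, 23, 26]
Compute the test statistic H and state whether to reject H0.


Step 1: Combine all N = 18 observations and assign midranks.
sorted (value, group, rank): (8,G1,1), (9,G1,2.5), (9,G3,2.5), (10,G3,4.5), (10,G4,4.5), (12,G2,6), (13,G1,7.5), (13,G3,7.5), (14,G2,9), (15,G1,10.5), (15,G2,10.5), (16,G2,12.5), (16,G4,12.5), (21,G1,14), (22,G2,15), (23,G4,16), (25,G3,17), (26,G4,18)
Step 2: Sum ranks within each group.
R_1 = 35.5 (n_1 = 5)
R_2 = 53 (n_2 = 5)
R_3 = 31.5 (n_3 = 4)
R_4 = 51 (n_4 = 4)
Step 3: H = 12/(N(N+1)) * sum(R_i^2/n_i) - 3(N+1)
     = 12/(18*19) * (35.5^2/5 + 53^2/5 + 31.5^2/4 + 51^2/4) - 3*19
     = 0.035088 * 1712.16 - 57
     = 3.075877.
Step 4: Ties present; correction factor C = 1 - 30/(18^3 - 18) = 0.994840. Corrected H = 3.075877 / 0.994840 = 3.091831.
Step 5: Under H0, H ~ chi^2(3); p-value = 0.377682.
Step 6: alpha = 0.05. fail to reject H0.

H = 3.0918, df = 3, p = 0.377682, fail to reject H0.


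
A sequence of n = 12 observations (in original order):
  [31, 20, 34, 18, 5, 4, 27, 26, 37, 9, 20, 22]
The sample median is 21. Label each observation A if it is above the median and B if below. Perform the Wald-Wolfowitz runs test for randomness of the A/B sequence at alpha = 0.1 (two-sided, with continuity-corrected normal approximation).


Step 1: Compute median = 21; label A = above, B = below.
Labels in order: ABABBBAAABBA  (n_A = 6, n_B = 6)
Step 2: Count runs R = 7.
Step 3: Under H0 (random ordering), E[R] = 2*n_A*n_B/(n_A+n_B) + 1 = 2*6*6/12 + 1 = 7.0000.
        Var[R] = 2*n_A*n_B*(2*n_A*n_B - n_A - n_B) / ((n_A+n_B)^2 * (n_A+n_B-1)) = 4320/1584 = 2.7273.
        SD[R] = 1.6514.
Step 4: R = E[R], so z = 0 with no continuity correction.
Step 5: Two-sided p-value via normal approximation = 2*(1 - Phi(|z|)) = 1.000000.
Step 6: alpha = 0.1. fail to reject H0.

R = 7, z = 0.0000, p = 1.000000, fail to reject H0.
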